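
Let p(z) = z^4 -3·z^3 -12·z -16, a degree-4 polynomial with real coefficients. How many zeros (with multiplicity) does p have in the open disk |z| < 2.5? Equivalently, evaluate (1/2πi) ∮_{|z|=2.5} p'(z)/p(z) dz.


The zeros of p are: (0 + 2i), (0 - 2i), -1, 4.
Their magnitudes are: 2, 2, 1, 4.
Zeros with |z| < R = 2.5: (0 + 2i), (0 - 2i), -1.
Count = 3.
By the argument principle, (1/2πi) ∮_{|z|=R} p'(z)/p(z) dz equals exactly this count.

Number of zeros inside |z| < 2.5: 3.


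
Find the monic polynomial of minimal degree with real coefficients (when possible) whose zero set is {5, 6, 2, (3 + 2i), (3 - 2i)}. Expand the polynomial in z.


The polynomial is p(z) = ∏_{α ∈ S} (z − α), where S = {5, 6, 2, (3 + 2i), (3 - 2i)}.
Expanding the product yields: p(z) = z^5 -19·z^4 + 143·z^3 -541·z^2 + 1036·z -780.
Note conjugate pairs combine to real quadratics: (z − (3+2i))(z − (3−2i)) = z² − 6z + 13.
The resulting polynomial has degree 5 and real coefficients as required.

p(z) = z^5 -19·z^4 + 143·z^3 -541·z^2 + 1036·z -780.


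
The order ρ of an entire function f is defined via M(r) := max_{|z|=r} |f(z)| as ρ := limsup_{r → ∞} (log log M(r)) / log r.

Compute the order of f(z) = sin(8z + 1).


sin(w) is a linear combination of e^{iw} and e^{−iw} (or e^w, e^{−w} in the hyperbolic case), so |sin(w)| ≤ e^{|w|}. With w = 8z + 1, |w| ≤ 8|z| + 1 = 8r + 1 on |z| = r, giving M(r) ≤ e^{8r + 1}, so ρ ≤ 1. On a suitable ray (z = it for sin/cos; z = t for sinh/cosh, t real → ∞), |sin(8z + 1)| grows like e^{8|t|}/2, so ρ ≥ 1. Hence ρ = 1.
Therefore ρ = 1.

Order ρ = 1.


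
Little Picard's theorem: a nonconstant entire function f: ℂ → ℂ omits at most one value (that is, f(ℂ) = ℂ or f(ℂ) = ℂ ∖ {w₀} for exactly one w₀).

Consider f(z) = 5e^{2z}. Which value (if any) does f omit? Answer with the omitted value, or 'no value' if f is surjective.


Little Picard bounds the complement of f(ℂ) to at most one point.
e^{2z} is never zero on ℂ, so 5·e^{2z} takes every value in ℂ ∖ {0}. Adding 0 shifts the range to ℂ ∖ {0}. Thus f omits exactly the value 0.

Omitted value: 0.


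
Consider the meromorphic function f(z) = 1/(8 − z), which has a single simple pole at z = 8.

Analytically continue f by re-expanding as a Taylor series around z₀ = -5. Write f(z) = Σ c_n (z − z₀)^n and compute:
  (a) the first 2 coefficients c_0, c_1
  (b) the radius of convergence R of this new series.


Let w = z − z₀, so z = z₀ + w.
Then 8 − z = 8 − (z₀ + w) = (8 − z₀) − w = 13 − w.
f(z) = 1/(13 − w) = (1/(13)) · 1/(1 − w/(13)) = Σ_{n≥0} w^n / (13)^(n+1).
So c_n = 1/(13)^(n+1):
  c_0 = 1/(13)^1 = 1/13.
  c_1 = 1/(13)^2 = 1/169.
The series is valid for |w/d| < 1, i.e. |z − z₀| < |d|.
Radius of convergence: R = |8 − z₀| = |13| = 13 (distance from z₀ to the singularity z = 8).

c_0 = 1/13, c_1 = 1/169; R = 13.


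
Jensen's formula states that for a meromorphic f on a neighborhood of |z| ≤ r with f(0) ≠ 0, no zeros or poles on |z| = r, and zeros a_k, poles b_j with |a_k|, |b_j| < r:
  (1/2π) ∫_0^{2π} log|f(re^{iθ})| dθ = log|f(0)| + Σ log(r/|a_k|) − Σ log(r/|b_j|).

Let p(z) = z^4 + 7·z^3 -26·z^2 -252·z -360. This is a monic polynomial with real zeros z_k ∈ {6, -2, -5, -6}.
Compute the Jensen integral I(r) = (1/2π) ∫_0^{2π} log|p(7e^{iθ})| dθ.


Zeros: -6, -5, -2, 6; r = 7.
Inside |z| < r: -6, -5, -2, 6. Outside (|z| ≥ r): ∅.
p(0) = -360, so log|p(0)| = log(360) = 5.8861.
Apply Jensen: I(r) = log|p(0)| + Σ_k log(r/|z_k|), summed over zeros inside |z| < r.
  log(r/|z_k|) for z_k = 6: log(7/6) = 0.1542
  log(r/|z_k|) for z_k = -2: log(7/2) = 1.2528
  log(r/|z_k|) for z_k = -5: log(7/5) = 0.3365
  log(r/|z_k|) for z_k = -6: log(7/6) = 0.1542
Sum over inside zeros: 1.8975.
I(r) = log|p(0)| + (inside sum) = 5.8861 + 1.8975 = 7.7836.
Closed form (all zeros inside, monic): I(r) = n·log(r) = 4·log(7) = 7.7836. ✓

I(r) ≈ 7.7836.


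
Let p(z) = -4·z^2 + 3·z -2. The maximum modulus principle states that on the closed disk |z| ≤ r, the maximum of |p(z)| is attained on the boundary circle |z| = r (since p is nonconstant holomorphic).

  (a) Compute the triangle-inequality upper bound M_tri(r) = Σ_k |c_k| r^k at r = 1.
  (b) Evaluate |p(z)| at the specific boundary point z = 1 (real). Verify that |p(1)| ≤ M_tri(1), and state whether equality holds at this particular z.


Coefficients: c_0 = -2, c_1 = 3, c_2 = -4. Radius r = 1.
Part (a). Triangle bound: M_tri(r) = Σ_k |c_k| r^k
  = |-2|·1^0 + |3|·1^1 + |-4|·1^2
  = 2 + 3 + 4 = 9.
This bounds M(r) := max_{|z|=r} |p(z)| from above; equality holds iff all terms c_k z^k can be made to align in phase at a single z on |z|=r.
Part (b). At z = 1 (real, on the circle |z| = r):
  p(1) = (-2)·1^0 + (3)·1^1 + (-4)·1^2 = -3.
  |p(1)| = 3.
Check: |p(1)| = 3 ≤ 9 = M_tri(1). ✓ Equality does not hold at z = 1 (the coefficients have mixed signs, so the terms do not all align in phase there).

M_tri(1) = 9; |p(1)| = 3; equality at z=1: no.


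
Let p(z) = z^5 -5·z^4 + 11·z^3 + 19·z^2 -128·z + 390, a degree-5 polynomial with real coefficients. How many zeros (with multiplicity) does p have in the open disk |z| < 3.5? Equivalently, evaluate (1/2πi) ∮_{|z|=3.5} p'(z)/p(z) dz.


The zeros of p are: (1 + 3i), (1 - 3i), (3 + 2i), (3 - 2i), -3.
Their magnitudes are: 3.162, 3.162, 3.606, 3.606, 3.
Zeros with |z| < R = 3.5: (1 + 3i), (1 - 3i), -3.
Count = 3.
By the argument principle, (1/2πi) ∮_{|z|=R} p'(z)/p(z) dz equals exactly this count.

Number of zeros inside |z| < 3.5: 3.


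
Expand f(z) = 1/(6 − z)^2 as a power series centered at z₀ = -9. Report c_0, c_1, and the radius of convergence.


Let w = z − z₀, so z = z₀ + w.
Then 6 − z = 6 − (z₀ + w) = (6 − z₀) − w = 15 − w.
f(z) = 1/(15 − w)^2 = (1/(15)^2) · (1 − w/(15))^{−2}.
By the binomial series (1−u)^{−2} = Σ_{n≥0} C(n+1, 1) u^n for |u|<1, with u = w/(15):
  c_n = C(n+1, 1) / (15)^(n+2).
  c_0 = 1/(15)^2 = 1/225.
  c_1 = 2/(15)^3 = 2/3375.
The series is valid for |w/d| < 1, i.e. |z − z₀| < |d|.
Radius of convergence: R = |6 − z₀| = |15| = 15 (distance from z₀ to the singularity z = 6).

c_0 = 1/225, c_1 = 2/3375; R = 15.


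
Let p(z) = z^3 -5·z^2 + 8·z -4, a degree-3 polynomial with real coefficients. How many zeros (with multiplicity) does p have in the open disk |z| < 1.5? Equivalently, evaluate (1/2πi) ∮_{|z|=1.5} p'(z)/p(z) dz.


The zeros of p are: 2, 1, 2.
Their magnitudes are: 2, 1, 2.
Zeros with |z| < R = 1.5: 1.
Count = 1.
By the argument principle, (1/2πi) ∮_{|z|=R} p'(z)/p(z) dz equals exactly this count.

Number of zeros inside |z| < 1.5: 1.


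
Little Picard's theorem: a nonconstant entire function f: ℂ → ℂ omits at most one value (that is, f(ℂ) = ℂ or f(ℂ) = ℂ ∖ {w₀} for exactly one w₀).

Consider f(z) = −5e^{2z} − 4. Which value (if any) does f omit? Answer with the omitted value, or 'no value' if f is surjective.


Little Picard bounds the complement of f(ℂ) to at most one point.
e^{2z} is never zero on ℂ, so -5·e^{2z} takes every value in ℂ ∖ {0}. Adding -4 shifts the range to ℂ ∖ {-4}. Thus f omits exactly the value -4.

Omitted value: -4.


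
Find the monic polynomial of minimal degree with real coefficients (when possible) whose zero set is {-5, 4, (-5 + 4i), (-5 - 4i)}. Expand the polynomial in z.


The polynomial is p(z) = ∏_{α ∈ S} (z − α), where S = {-5, 4, (-5 + 4i), (-5 - 4i)}.
Expanding the product yields: p(z) = z^4 + 11·z^3 + 31·z^2 -159·z -820.
Note conjugate pairs combine to real quadratics: (z − (-5+4i))(z − (-5−4i)) = z² + 10z + 41.
The resulting polynomial has degree 4 and real coefficients as required.

p(z) = z^4 + 11·z^3 + 31·z^2 -159·z -820.


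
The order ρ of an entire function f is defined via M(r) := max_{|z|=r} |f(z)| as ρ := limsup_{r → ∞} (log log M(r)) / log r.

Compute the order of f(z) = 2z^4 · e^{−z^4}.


M(r) = max_{|z|=r} |2|·|z|^4·|e^{−z^4}| = 2·r^4 · e^{1r^4} (the factors attain their maxima compatibly on |z|=r). Then log M(r) = log 2 + 4·log r + 1r^4, dominated by the last term, so log log M(r) ~ 4·log r. The polynomial factor 2z^4 contributes only a log r term and does not affect the order. ρ = 4.
Therefore ρ = 4.

Order ρ = 4.


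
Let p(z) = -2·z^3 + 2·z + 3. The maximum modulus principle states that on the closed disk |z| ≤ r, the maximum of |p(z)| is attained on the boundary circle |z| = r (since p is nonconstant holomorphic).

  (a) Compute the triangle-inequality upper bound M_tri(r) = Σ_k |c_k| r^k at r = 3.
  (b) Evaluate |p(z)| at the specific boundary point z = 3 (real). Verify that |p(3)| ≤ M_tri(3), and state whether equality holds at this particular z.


Coefficients: c_0 = 3, c_1 = 2, c_2 = 0, c_3 = -2. Radius r = 3.
Part (a). Triangle bound: M_tri(r) = Σ_k |c_k| r^k
  = |3|·3^0 + |2|·3^1 + |0|·3^2 + |-2|·3^3
  = 3 + 6 + 0 + 54 = 63.
This bounds M(r) := max_{|z|=r} |p(z)| from above; equality holds iff all terms c_k z^k can be made to align in phase at a single z on |z|=r.
Part (b). At z = 3 (real, on the circle |z| = r):
  p(3) = (3)·3^0 + (2)·3^1 + (0)·3^2 + (-2)·3^3 = -45.
  |p(3)| = 45.
Check: |p(3)| = 45 ≤ 63 = M_tri(3). ✓ Equality does not hold at z = 3 (the coefficients have mixed signs, so the terms do not all align in phase there).

M_tri(3) = 63; |p(3)| = 45; equality at z=3: no.


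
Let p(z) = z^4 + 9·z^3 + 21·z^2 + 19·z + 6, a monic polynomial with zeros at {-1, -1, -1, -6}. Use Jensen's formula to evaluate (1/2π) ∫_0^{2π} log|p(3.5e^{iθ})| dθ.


Zeros: -6, -1, -1, -1; r = 3.5.
Inside |z| < r: -1, -1, -1. Outside (|z| ≥ r): -6.
p(0) = 6, so log|p(0)| = log(6) = 1.7918.
Apply Jensen: I(r) = log|p(0)| + Σ_k log(r/|z_k|), summed over zeros inside |z| < r.
  log(r/|z_k|) for z_k = -1: log(3.5/1) = 1.2528
  log(r/|z_k|) for z_k = -1: log(3.5/1) = 1.2528
  log(r/|z_k|) for z_k = -1: log(3.5/1) = 1.2528
  Outside zeros (-6) contribute nothing to the Jensen sum.
Sum over inside zeros: 3.7583.
I(r) = log|p(0)| + (inside sum) = 1.7918 + 3.7583 = 5.5500.
Note: since some zeros are outside |z| ≤ r, the simplified n·log(r) form does NOT apply — only the inside zeros contribute.

I(r) ≈ 5.5500.


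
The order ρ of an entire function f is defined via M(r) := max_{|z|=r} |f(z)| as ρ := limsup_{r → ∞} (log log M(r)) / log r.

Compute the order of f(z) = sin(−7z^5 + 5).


Write sin(w) = (e^{iw} ± e^{−iw})/(2 or 2i), so |sin(w)| ≤ e^{|w|}. With w = −7z^5 + 5, |w| ≤ 7r^5 + 5 on |z|=r, giving M(r) ≤ e^{7r^5 + 5} and ρ ≤ 5. For the lower bound, choose z on |z|=r with -7z^5 purely imaginary of modulus 7r^5; then |sin(−7z^5 + 5)| grows like e^{7r^5}/2, so ρ ≥ 5. Hence ρ = 5.
Therefore ρ = 5.

Order ρ = 5.


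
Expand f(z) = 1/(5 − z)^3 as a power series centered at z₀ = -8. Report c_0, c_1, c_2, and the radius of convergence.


Let w = z − z₀, so z = z₀ + w.
Then 5 − z = 5 − (z₀ + w) = (5 − z₀) − w = 13 − w.
f(z) = 1/(13 − w)^3 = (1/(13)^3) · (1 − w/(13))^{−3}.
By the binomial series (1−u)^{−3} = Σ_{n≥0} C(n+2, 2) u^n for |u|<1, with u = w/(13):
  c_n = C(n+2, 2) / (13)^(n+3).
  c_0 = 1/(13)^3 = 1/2197.
  c_1 = 3/(13)^4 = 3/28561.
  c_2 = 6/(13)^5 = 6/371293.
The series is valid for |w/d| < 1, i.e. |z − z₀| < |d|.
Radius of convergence: R = |5 − z₀| = |13| = 13 (distance from z₀ to the singularity z = 5).

c_0 = 1/2197, c_1 = 3/28561, c_2 = 6/371293; R = 13.


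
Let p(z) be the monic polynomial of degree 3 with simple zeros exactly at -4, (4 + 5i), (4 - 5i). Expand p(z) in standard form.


The polynomial is p(z) = ∏_{α ∈ S} (z − α), where S = {-4, (4 + 5i), (4 - 5i)}.
Expanding the product yields: p(z) = z^3 -4·z^2 + 9·z + 164.
Note conjugate pairs combine to real quadratics: (z − (4+5i))(z − (4−5i)) = z² − 8z + 41.
The resulting polynomial has degree 3 and real coefficients as required.

p(z) = z^3 -4·z^2 + 9·z + 164.


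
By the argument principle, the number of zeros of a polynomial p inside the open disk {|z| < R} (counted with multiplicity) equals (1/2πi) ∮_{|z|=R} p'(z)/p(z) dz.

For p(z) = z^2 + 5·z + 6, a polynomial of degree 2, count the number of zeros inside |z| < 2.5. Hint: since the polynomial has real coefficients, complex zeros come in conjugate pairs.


The zeros of p are: -3, -2.
Their magnitudes are: 3, 2.
Zeros with |z| < R = 2.5: -2.
Count = 1.
By the argument principle, (1/2πi) ∮_{|z|=R} p'(z)/p(z) dz equals exactly this count.

Number of zeros inside |z| < 2.5: 1.


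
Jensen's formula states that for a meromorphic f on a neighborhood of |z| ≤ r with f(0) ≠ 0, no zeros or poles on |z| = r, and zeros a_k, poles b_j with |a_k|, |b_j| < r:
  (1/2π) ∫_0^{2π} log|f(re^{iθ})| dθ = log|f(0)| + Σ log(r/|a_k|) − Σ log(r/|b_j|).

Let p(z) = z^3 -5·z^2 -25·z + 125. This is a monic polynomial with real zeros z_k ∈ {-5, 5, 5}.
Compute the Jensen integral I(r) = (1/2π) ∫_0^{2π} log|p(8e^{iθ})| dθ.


Zeros: -5, 5, 5; r = 8.
Inside |z| < r: -5, 5, 5. Outside (|z| ≥ r): ∅.
p(0) = 125, so log|p(0)| = log(125) = 4.8283.
Apply Jensen: I(r) = log|p(0)| + Σ_k log(r/|z_k|), summed over zeros inside |z| < r.
  log(r/|z_k|) for z_k = -5: log(8/5) = 0.4700
  log(r/|z_k|) for z_k = 5: log(8/5) = 0.4700
  log(r/|z_k|) for z_k = 5: log(8/5) = 0.4700
Sum over inside zeros: 1.4100.
I(r) = log|p(0)| + (inside sum) = 4.8283 + 1.4100 = 6.2383.
Closed form (all zeros inside, monic): I(r) = n·log(r) = 3·log(8) = 6.2383. ✓

I(r) ≈ 6.2383.


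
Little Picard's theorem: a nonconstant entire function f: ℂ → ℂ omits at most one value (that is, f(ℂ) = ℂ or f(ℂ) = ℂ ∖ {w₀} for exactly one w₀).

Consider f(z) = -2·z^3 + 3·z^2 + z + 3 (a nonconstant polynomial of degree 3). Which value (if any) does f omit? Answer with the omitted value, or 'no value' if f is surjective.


Little Picard bounds the complement of f(ℂ) to at most one point.
For every w ∈ ℂ, the equation p(z) − w = 0 is a nonconstant polynomial in z and hence has at least one root by the fundamental theorem of algebra. So p is surjective onto ℂ, omitting no value.

Omitted value: no value.


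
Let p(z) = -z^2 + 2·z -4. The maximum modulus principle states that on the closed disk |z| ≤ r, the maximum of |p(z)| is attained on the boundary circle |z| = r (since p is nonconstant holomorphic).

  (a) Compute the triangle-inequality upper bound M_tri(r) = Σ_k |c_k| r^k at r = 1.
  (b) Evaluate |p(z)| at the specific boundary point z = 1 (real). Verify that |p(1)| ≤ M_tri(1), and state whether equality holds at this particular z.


Coefficients: c_0 = -4, c_1 = 2, c_2 = -1. Radius r = 1.
Part (a). Triangle bound: M_tri(r) = Σ_k |c_k| r^k
  = |-4|·1^0 + |2|·1^1 + |-1|·1^2
  = 4 + 2 + 1 = 7.
This bounds M(r) := max_{|z|=r} |p(z)| from above; equality holds iff all terms c_k z^k can be made to align in phase at a single z on |z|=r.
Part (b). At z = 1 (real, on the circle |z| = r):
  p(1) = (-4)·1^0 + (2)·1^1 + (-1)·1^2 = -3.
  |p(1)| = 3.
Check: |p(1)| = 3 ≤ 7 = M_tri(1). ✓ Equality does not hold at z = 1 (the coefficients have mixed signs, so the terms do not all align in phase there).

M_tri(1) = 7; |p(1)| = 3; equality at z=1: no.


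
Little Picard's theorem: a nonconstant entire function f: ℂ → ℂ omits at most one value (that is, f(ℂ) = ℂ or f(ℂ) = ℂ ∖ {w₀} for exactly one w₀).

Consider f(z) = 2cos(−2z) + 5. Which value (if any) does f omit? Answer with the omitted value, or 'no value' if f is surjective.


Little Picard bounds the complement of f(ℂ) to at most one point.
cos is entire and surjective onto ℂ: for every w ∈ ℂ, cos(ζ) = w has a solution ζ ∈ ℂ (e.g., via the complex inverse arccos). With ζ = −2z this gives z = ζ/(-2). Then 2·cos(−2z) takes every value in 2·ℂ = ℂ, and adding 5 is a bijection of ℂ. So f is surjective and omits no value. (Note: only on the real line is cos bounded by [−1, 1].)

Omitted value: no value.


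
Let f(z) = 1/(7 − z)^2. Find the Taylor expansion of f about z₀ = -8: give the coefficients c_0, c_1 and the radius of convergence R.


Let w = z − z₀, so z = z₀ + w.
Then 7 − z = 7 − (z₀ + w) = (7 − z₀) − w = 15 − w.
f(z) = 1/(15 − w)^2 = (1/(15)^2) · (1 − w/(15))^{−2}.
By the binomial series (1−u)^{−2} = Σ_{n≥0} C(n+1, 1) u^n for |u|<1, with u = w/(15):
  c_n = C(n+1, 1) / (15)^(n+2).
  c_0 = 1/(15)^2 = 1/225.
  c_1 = 2/(15)^3 = 2/3375.
The series is valid for |w/d| < 1, i.e. |z − z₀| < |d|.
Radius of convergence: R = |7 − z₀| = |15| = 15 (distance from z₀ to the singularity z = 7).

c_0 = 1/225, c_1 = 2/3375; R = 15.


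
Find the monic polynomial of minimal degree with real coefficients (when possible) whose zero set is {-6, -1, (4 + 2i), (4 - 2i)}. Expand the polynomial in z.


The polynomial is p(z) = ∏_{α ∈ S} (z − α), where S = {-6, -1, (4 + 2i), (4 - 2i)}.
Expanding the product yields: p(z) = z^4 -z^3 -30·z^2 + 92·z + 120.
Note conjugate pairs combine to real quadratics: (z − (4+2i))(z − (4−2i)) = z² − 8z + 20.
The resulting polynomial has degree 4 and real coefficients as required.

p(z) = z^4 -z^3 -30·z^2 + 92·z + 120.


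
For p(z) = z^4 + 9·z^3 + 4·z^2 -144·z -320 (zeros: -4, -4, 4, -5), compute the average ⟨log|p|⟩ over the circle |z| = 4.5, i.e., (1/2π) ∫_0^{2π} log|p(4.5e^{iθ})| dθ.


Zeros: -5, -4, -4, 4; r = 4.5.
Inside |z| < r: -4, -4, 4. Outside (|z| ≥ r): -5.
p(0) = -320, so log|p(0)| = log(320) = 5.7683.
Apply Jensen: I(r) = log|p(0)| + Σ_k log(r/|z_k|), summed over zeros inside |z| < r.
  log(r/|z_k|) for z_k = -4: log(4.5/4) = 0.1178
  log(r/|z_k|) for z_k = -4: log(4.5/4) = 0.1178
  log(r/|z_k|) for z_k = 4: log(4.5/4) = 0.1178
  Outside zeros (-5) contribute nothing to the Jensen sum.
Sum over inside zeros: 0.3533.
I(r) = log|p(0)| + (inside sum) = 5.7683 + 0.3533 = 6.1217.
Note: since some zeros are outside |z| ≤ r, the simplified n·log(r) form does NOT apply — only the inside zeros contribute.

I(r) ≈ 6.1217.


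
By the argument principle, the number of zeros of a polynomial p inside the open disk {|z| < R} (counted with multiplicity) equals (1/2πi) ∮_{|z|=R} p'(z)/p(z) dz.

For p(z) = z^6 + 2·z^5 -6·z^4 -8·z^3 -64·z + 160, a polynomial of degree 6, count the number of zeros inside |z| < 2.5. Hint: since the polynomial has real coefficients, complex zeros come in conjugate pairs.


The zeros of p are: 2, (-3 + 1i), (-3 - 1i), (0 + 2i), (0 - 2i), 2.
Their magnitudes are: 2, 3.162, 3.162, 2, 2, 2.
Zeros with |z| < R = 2.5: 2, (0 + 2i), (0 - 2i), 2.
Count = 4.
By the argument principle, (1/2πi) ∮_{|z|=R} p'(z)/p(z) dz equals exactly this count.

Number of zeros inside |z| < 2.5: 4.


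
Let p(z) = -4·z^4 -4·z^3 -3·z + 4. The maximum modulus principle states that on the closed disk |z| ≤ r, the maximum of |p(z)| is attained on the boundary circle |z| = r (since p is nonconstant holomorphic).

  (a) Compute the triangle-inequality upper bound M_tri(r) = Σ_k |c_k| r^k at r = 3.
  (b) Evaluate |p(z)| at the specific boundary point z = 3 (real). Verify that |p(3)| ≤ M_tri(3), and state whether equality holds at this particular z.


Coefficients: c_0 = 4, c_1 = -3, c_2 = 0, c_3 = -4, c_4 = -4. Radius r = 3.
Part (a). Triangle bound: M_tri(r) = Σ_k |c_k| r^k
  = |4|·3^0 + |-3|·3^1 + |0|·3^2 + |-4|·3^3 + |-4|·3^4
  = 4 + 9 + 0 + 108 + 324 = 445.
This bounds M(r) := max_{|z|=r} |p(z)| from above; equality holds iff all terms c_k z^k can be made to align in phase at a single z on |z|=r.
Part (b). At z = 3 (real, on the circle |z| = r):
  p(3) = (4)·3^0 + (-3)·3^1 + (0)·3^2 + (-4)·3^3 + (-4)·3^4 = -437.
  |p(3)| = 437.
Check: |p(3)| = 437 ≤ 445 = M_tri(3). ✓ Equality does not hold at z = 3 (the coefficients have mixed signs, so the terms do not all align in phase there).

M_tri(3) = 445; |p(3)| = 437; equality at z=3: no.


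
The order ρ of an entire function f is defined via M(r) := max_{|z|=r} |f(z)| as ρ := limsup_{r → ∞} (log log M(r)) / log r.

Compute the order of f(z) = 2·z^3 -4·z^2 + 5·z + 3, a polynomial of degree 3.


|f(z)| ≤ Σ|c_k|·r^k = O(r^3) as r → ∞. Polynomial growth is O(e^{r^ε}) for every ε > 0 (since r^3/e^{r^ε} → 0), so ρ ≤ ε for all ε > 0, i.e. ρ = 0. Every nonconstant polynomial has order 0.
Therefore ρ = 0.

Order ρ = 0.


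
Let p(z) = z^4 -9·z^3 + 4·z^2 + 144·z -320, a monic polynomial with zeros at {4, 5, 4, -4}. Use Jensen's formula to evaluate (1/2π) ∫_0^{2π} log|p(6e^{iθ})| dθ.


Zeros: -4, 4, 4, 5; r = 6.
Inside |z| < r: -4, 4, 4, 5. Outside (|z| ≥ r): ∅.
p(0) = -320, so log|p(0)| = log(320) = 5.7683.
Apply Jensen: I(r) = log|p(0)| + Σ_k log(r/|z_k|), summed over zeros inside |z| < r.
  log(r/|z_k|) for z_k = 4: log(6/4) = 0.4055
  log(r/|z_k|) for z_k = 5: log(6/5) = 0.1823
  log(r/|z_k|) for z_k = 4: log(6/4) = 0.4055
  log(r/|z_k|) for z_k = -4: log(6/4) = 0.4055
Sum over inside zeros: 1.3987.
I(r) = log|p(0)| + (inside sum) = 5.7683 + 1.3987 = 7.1670.
Closed form (all zeros inside, monic): I(r) = n·log(r) = 4·log(6) = 7.1670. ✓

I(r) ≈ 7.1670.


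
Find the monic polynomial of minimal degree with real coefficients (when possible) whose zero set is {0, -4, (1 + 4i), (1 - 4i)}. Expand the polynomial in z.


The polynomial is p(z) = ∏_{α ∈ S} (z − α), where S = {0, -4, (1 + 4i), (1 - 4i)}.
Expanding the product yields: p(z) = z^4 + 2·z^3 + 9·z^2 + 68·z.
Note conjugate pairs combine to real quadratics: (z − (1+4i))(z − (1−4i)) = z² − 2z + 17.
The resulting polynomial has degree 4 and real coefficients as required.

p(z) = z^4 + 2·z^3 + 9·z^2 + 68·z.


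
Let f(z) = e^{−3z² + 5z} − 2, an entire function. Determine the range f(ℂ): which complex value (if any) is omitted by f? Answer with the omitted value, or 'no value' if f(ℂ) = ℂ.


Little Picard bounds the complement of f(ℂ) to at most one point.
The exponent g(z) = −3z² + 5z is a nonconstant polynomial, hence surjective onto ℂ. So e^{g(z)} takes every value in {e^w : w ∈ ℂ} = ℂ ∖ {0}. Adding -2 shifts the range to ℂ ∖ {-2}. f omits exactly -2.

Omitted value: -2.


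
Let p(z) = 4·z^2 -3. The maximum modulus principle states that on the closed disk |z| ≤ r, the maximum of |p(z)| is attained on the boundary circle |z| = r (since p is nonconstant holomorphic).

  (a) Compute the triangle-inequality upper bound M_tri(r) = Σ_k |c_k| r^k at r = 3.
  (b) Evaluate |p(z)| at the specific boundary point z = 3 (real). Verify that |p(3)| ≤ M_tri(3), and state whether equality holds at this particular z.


Coefficients: c_0 = -3, c_1 = 0, c_2 = 4. Radius r = 3.
Part (a). Triangle bound: M_tri(r) = Σ_k |c_k| r^k
  = |-3|·3^0 + |0|·3^1 + |4|·3^2
  = 3 + 0 + 36 = 39.
This bounds M(r) := max_{|z|=r} |p(z)| from above; equality holds iff all terms c_k z^k can be made to align in phase at a single z on |z|=r.
Part (b). At z = 3 (real, on the circle |z| = r):
  p(3) = (-3)·3^0 + (0)·3^1 + (4)·3^2 = 33.
  |p(3)| = 33.
Check: |p(3)| = 33 ≤ 39 = M_tri(3). ✓ Equality does not hold at z = 3 (the coefficients have mixed signs, so the terms do not all align in phase there).

M_tri(3) = 39; |p(3)| = 33; equality at z=3: no.


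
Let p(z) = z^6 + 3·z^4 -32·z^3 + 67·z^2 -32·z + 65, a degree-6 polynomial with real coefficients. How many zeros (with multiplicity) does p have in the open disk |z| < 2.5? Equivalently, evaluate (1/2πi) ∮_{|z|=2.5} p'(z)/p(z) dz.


The zeros of p are: (-2 + 3i), (-2 - 3i), (0 + 1i), (0 - 1i), (2 + 1i), (2 - 1i).
Their magnitudes are: 3.606, 3.606, 1, 1, 2.236, 2.236.
Zeros with |z| < R = 2.5: (0 + 1i), (0 - 1i), (2 + 1i), (2 - 1i).
Count = 4.
By the argument principle, (1/2πi) ∮_{|z|=R} p'(z)/p(z) dz equals exactly this count.

Number of zeros inside |z| < 2.5: 4.


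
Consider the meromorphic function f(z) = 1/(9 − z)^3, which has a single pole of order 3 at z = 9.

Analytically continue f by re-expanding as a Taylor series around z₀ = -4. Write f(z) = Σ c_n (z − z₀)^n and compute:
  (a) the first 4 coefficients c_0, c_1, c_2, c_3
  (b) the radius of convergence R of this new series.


Let w = z − z₀, so z = z₀ + w.
Then 9 − z = 9 − (z₀ + w) = (9 − z₀) − w = 13 − w.
f(z) = 1/(13 − w)^3 = (1/(13)^3) · (1 − w/(13))^{−3}.
By the binomial series (1−u)^{−3} = Σ_{n≥0} C(n+2, 2) u^n for |u|<1, with u = w/(13):
  c_n = C(n+2, 2) / (13)^(n+3).
  c_0 = 1/(13)^3 = 1/2197.
  c_1 = 3/(13)^4 = 3/28561.
  c_2 = 6/(13)^5 = 6/371293.
  c_3 = 10/(13)^6 = 10/4826809.
The series is valid for |w/d| < 1, i.e. |z − z₀| < |d|.
Radius of convergence: R = |9 − z₀| = |13| = 13 (distance from z₀ to the singularity z = 9).

c_0 = 1/2197, c_1 = 3/28561, c_2 = 6/371293, c_3 = 10/4826809; R = 13.


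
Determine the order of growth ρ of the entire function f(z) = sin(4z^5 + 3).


Write sin(w) = (e^{iw} ± e^{−iw})/(2 or 2i), so |sin(w)| ≤ e^{|w|}. With w = 4z^5 + 3, |w| ≤ 4r^5 + 3 on |z|=r, giving M(r) ≤ e^{4r^5 + 3} and ρ ≤ 5. For the lower bound, choose z on |z|=r with 4z^5 purely imaginary of modulus 4r^5; then |sin(4z^5 + 3)| grows like e^{4r^5}/2, so ρ ≥ 5. Hence ρ = 5.
Therefore ρ = 5.

Order ρ = 5.


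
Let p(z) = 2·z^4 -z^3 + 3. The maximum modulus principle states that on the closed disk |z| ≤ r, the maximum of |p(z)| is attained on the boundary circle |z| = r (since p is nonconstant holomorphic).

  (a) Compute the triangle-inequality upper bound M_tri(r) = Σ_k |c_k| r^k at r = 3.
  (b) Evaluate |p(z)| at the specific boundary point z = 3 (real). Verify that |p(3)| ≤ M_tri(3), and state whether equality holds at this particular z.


Coefficients: c_0 = 3, c_1 = 0, c_2 = 0, c_3 = -1, c_4 = 2. Radius r = 3.
Part (a). Triangle bound: M_tri(r) = Σ_k |c_k| r^k
  = |3|·3^0 + |0|·3^1 + |0|·3^2 + |-1|·3^3 + |2|·3^4
  = 3 + 0 + 0 + 27 + 162 = 192.
This bounds M(r) := max_{|z|=r} |p(z)| from above; equality holds iff all terms c_k z^k can be made to align in phase at a single z on |z|=r.
Part (b). At z = 3 (real, on the circle |z| = r):
  p(3) = (3)·3^0 + (0)·3^1 + (0)·3^2 + (-1)·3^3 + (2)·3^4 = 138.
  |p(3)| = 138.
Check: |p(3)| = 138 ≤ 192 = M_tri(3). ✓ Equality does not hold at z = 3 (the coefficients have mixed signs, so the terms do not all align in phase there).

M_tri(3) = 192; |p(3)| = 138; equality at z=3: no.


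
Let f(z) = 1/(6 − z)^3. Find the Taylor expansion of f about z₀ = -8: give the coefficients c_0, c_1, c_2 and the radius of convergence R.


Let w = z − z₀, so z = z₀ + w.
Then 6 − z = 6 − (z₀ + w) = (6 − z₀) − w = 14 − w.
f(z) = 1/(14 − w)^3 = (1/(14)^3) · (1 − w/(14))^{−3}.
By the binomial series (1−u)^{−3} = Σ_{n≥0} C(n+2, 2) u^n for |u|<1, with u = w/(14):
  c_n = C(n+2, 2) / (14)^(n+3).
  c_0 = 1/(14)^3 = 1/2744.
  c_1 = 3/(14)^4 = 3/38416.
  c_2 = 6/(14)^5 = 3/268912.
The series is valid for |w/d| < 1, i.e. |z − z₀| < |d|.
Radius of convergence: R = |6 − z₀| = |14| = 14 (distance from z₀ to the singularity z = 6).

c_0 = 1/2744, c_1 = 3/38416, c_2 = 3/268912; R = 14.


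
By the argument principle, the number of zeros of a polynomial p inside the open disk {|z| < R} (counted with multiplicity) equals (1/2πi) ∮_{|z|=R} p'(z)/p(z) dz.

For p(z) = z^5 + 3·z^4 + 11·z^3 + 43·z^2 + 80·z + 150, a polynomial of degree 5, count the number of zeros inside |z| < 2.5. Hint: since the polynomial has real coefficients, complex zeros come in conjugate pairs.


The zeros of p are: (-1 + 2i), (-1 - 2i), -3, (1 + 3i), (1 - 3i).
Their magnitudes are: 2.236, 2.236, 3, 3.162, 3.162.
Zeros with |z| < R = 2.5: (-1 + 2i), (-1 - 2i).
Count = 2.
By the argument principle, (1/2πi) ∮_{|z|=R} p'(z)/p(z) dz equals exactly this count.

Number of zeros inside |z| < 2.5: 2.


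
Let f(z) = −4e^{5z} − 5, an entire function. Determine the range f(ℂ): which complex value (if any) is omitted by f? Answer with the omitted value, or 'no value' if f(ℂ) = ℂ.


Little Picard bounds the complement of f(ℂ) to at most one point.
e^{5z} is never zero on ℂ, so -4·e^{5z} takes every value in ℂ ∖ {0}. Adding -5 shifts the range to ℂ ∖ {-5}. Thus f omits exactly the value -5.

Omitted value: -5.


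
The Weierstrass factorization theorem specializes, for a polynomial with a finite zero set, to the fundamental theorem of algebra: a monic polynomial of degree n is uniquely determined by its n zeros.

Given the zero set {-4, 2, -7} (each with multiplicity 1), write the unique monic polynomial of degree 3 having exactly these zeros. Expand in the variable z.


The polynomial is p(z) = ∏_{α ∈ S} (z − α), where S = {-4, 2, -7}.
Expanding the product yields: p(z) = z^3 + 9·z^2 + 6·z -56.
The resulting polynomial has degree 3 and real coefficients as required.

p(z) = z^3 + 9·z^2 + 6·z -56.


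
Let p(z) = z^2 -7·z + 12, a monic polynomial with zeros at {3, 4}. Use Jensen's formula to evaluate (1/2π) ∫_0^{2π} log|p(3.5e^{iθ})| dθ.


Zeros: 3, 4; r = 3.5.
Inside |z| < r: 3. Outside (|z| ≥ r): 4.
p(0) = 12, so log|p(0)| = log(12) = 2.4849.
Apply Jensen: I(r) = log|p(0)| + Σ_k log(r/|z_k|), summed over zeros inside |z| < r.
  log(r/|z_k|) for z_k = 3: log(3.5/3) = 0.1542
  Outside zeros (4) contribute nothing to the Jensen sum.
Sum over inside zeros: 0.1542.
I(r) = log|p(0)| + (inside sum) = 2.4849 + 0.1542 = 2.6391.
Note: since some zeros are outside |z| ≤ r, the simplified n·log(r) form does NOT apply — only the inside zeros contribute.

I(r) ≈ 2.6391.


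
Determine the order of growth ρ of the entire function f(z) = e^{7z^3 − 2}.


|e^{7z^3 − 2}| = e^{Re(7·z^3) + -2} ≤ e^{7|z|^3 + -2} = e^{7r^3 + -2} on |z| = r, so ρ ≤ 3. Choosing z on |z|=r so that 7·z^3 is real positive (always possible by picking arg z appropriately) gives |f(z)| = e^{7r^3 + -2}, matching the bound. The additive constant -2 does not affect log log M(r) ~ 3·log r. Hence ρ = 3.
Therefore ρ = 3.

Order ρ = 3.


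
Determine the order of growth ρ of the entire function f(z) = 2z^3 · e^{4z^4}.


M(r) = max_{|z|=r} |2|·|z|^3·|e^{4z^4}| = 2·r^3 · e^{4r^4} (the factors attain their maxima compatibly on |z|=r). Then log M(r) = log 2 + 3·log r + 4r^4, dominated by the last term, so log log M(r) ~ 4·log r. The polynomial factor 2z^3 contributes only a log r term and does not affect the order. ρ = 4.
Therefore ρ = 4.

Order ρ = 4.


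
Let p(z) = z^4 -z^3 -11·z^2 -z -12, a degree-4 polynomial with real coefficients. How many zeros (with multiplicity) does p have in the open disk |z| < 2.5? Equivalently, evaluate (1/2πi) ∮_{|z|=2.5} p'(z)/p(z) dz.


The zeros of p are: 4, -3, (0 + 1i), (0 - 1i).
Their magnitudes are: 4, 3, 1, 1.
Zeros with |z| < R = 2.5: (0 + 1i), (0 - 1i).
Count = 2.
By the argument principle, (1/2πi) ∮_{|z|=R} p'(z)/p(z) dz equals exactly this count.

Number of zeros inside |z| < 2.5: 2.


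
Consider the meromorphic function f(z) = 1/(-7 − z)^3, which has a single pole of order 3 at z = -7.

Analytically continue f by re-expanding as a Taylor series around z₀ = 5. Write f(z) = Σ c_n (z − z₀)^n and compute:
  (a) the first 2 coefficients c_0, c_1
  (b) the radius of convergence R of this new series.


Let w = z − z₀, so z = z₀ + w.
Then -7 − z = -7 − (z₀ + w) = (-7 − z₀) − w = -12 − w.
f(z) = 1/(-12 − w)^3 = (1/(-12)^3) · (1 − w/(-12))^{−3}.
By the binomial series (1−u)^{−3} = Σ_{n≥0} C(n+2, 2) u^n for |u|<1, with u = w/(-12):
  c_n = C(n+2, 2) / (-12)^(n+3).
  c_0 = 1/(-12)^3 = -1/1728.
  c_1 = 3/(-12)^4 = 1/6912.
The series is valid for |w/d| < 1, i.e. |z − z₀| < |d|.
Radius of convergence: R = |-7 − z₀| = |-12| = 12 (distance from z₀ to the singularity z = -7).

c_0 = -1/1728, c_1 = 1/6912; R = 12.


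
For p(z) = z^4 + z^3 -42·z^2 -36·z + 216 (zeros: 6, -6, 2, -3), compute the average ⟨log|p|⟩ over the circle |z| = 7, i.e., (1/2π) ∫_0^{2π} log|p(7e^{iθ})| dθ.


Zeros: -6, -3, 2, 6; r = 7.
Inside |z| < r: -6, -3, 2, 6. Outside (|z| ≥ r): ∅.
p(0) = 216, so log|p(0)| = log(216) = 5.3753.
Apply Jensen: I(r) = log|p(0)| + Σ_k log(r/|z_k|), summed over zeros inside |z| < r.
  log(r/|z_k|) for z_k = 6: log(7/6) = 0.1542
  log(r/|z_k|) for z_k = -6: log(7/6) = 0.1542
  log(r/|z_k|) for z_k = 2: log(7/2) = 1.2528
  log(r/|z_k|) for z_k = -3: log(7/3) = 0.8473
Sum over inside zeros: 2.4084.
I(r) = log|p(0)| + (inside sum) = 5.3753 + 2.4084 = 7.7836.
Closed form (all zeros inside, monic): I(r) = n·log(r) = 4·log(7) = 7.7836. ✓

I(r) ≈ 7.7836.


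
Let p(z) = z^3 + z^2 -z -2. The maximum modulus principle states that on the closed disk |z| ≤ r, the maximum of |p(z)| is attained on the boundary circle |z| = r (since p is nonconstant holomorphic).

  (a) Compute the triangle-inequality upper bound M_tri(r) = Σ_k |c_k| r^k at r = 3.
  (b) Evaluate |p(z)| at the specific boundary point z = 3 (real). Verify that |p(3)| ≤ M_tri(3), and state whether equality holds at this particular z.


Coefficients: c_0 = -2, c_1 = -1, c_2 = 1, c_3 = 1. Radius r = 3.
Part (a). Triangle bound: M_tri(r) = Σ_k |c_k| r^k
  = |-2|·3^0 + |-1|·3^1 + |1|·3^2 + |1|·3^3
  = 2 + 3 + 9 + 27 = 41.
This bounds M(r) := max_{|z|=r} |p(z)| from above; equality holds iff all terms c_k z^k can be made to align in phase at a single z on |z|=r.
Part (b). At z = 3 (real, on the circle |z| = r):
  p(3) = (-2)·3^0 + (-1)·3^1 + (1)·3^2 + (1)·3^3 = 31.
  |p(3)| = 31.
Check: |p(3)| = 31 ≤ 41 = M_tri(3). ✓ Equality does not hold at z = 3 (the coefficients have mixed signs, so the terms do not all align in phase there).

M_tri(3) = 41; |p(3)| = 31; equality at z=3: no.


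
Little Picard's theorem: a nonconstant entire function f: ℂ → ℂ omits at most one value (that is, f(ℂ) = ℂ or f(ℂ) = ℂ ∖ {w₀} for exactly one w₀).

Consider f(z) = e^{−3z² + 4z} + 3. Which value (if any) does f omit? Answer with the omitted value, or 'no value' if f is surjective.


Little Picard bounds the complement of f(ℂ) to at most one point.
The exponent g(z) = −3z² + 4z is a nonconstant polynomial, hence surjective onto ℂ. So e^{g(z)} takes every value in {e^w : w ∈ ℂ} = ℂ ∖ {0}. Adding 3 shifts the range to ℂ ∖ {3}. f omits exactly 3.

Omitted value: 3.


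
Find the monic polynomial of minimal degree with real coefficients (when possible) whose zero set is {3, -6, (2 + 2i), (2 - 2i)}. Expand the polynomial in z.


The polynomial is p(z) = ∏_{α ∈ S} (z − α), where S = {3, -6, (2 + 2i), (2 - 2i)}.
Expanding the product yields: p(z) = z^4 -z^3 -22·z^2 + 96·z -144.
Note conjugate pairs combine to real quadratics: (z − (2+2i))(z − (2−2i)) = z² − 4z + 8.
The resulting polynomial has degree 4 and real coefficients as required.

p(z) = z^4 -z^3 -22·z^2 + 96·z -144.


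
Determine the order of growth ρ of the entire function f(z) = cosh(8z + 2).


cosh(w) is a linear combination of e^{iw} and e^{−iw} (or e^w, e^{−w} in the hyperbolic case), so |cosh(w)| ≤ e^{|w|}. With w = 8z + 2, |w| ≤ 8|z| + 2 = 8r + 2 on |z| = r, giving M(r) ≤ e^{8r + 2}, so ρ ≤ 1. On a suitable ray (z = it for sin/cos; z = t for sinh/cosh, t real → ∞), |cosh(8z + 2)| grows like e^{8|t|}/2, so ρ ≥ 1. Hence ρ = 1.
Therefore ρ = 1.

Order ρ = 1.


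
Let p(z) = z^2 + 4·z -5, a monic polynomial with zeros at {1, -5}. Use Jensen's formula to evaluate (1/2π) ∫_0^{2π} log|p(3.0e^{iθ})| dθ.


Zeros: -5, 1; r = 3.0.
Inside |z| < r: 1. Outside (|z| ≥ r): -5.
p(0) = -5, so log|p(0)| = log(5) = 1.6094.
Apply Jensen: I(r) = log|p(0)| + Σ_k log(r/|z_k|), summed over zeros inside |z| < r.
  log(r/|z_k|) for z_k = 1: log(3.0/1) = 1.0986
  Outside zeros (-5) contribute nothing to the Jensen sum.
Sum over inside zeros: 1.0986.
I(r) = log|p(0)| + (inside sum) = 1.6094 + 1.0986 = 2.7081.
Note: since some zeros are outside |z| ≤ r, the simplified n·log(r) form does NOT apply — only the inside zeros contribute.

I(r) ≈ 2.7081.


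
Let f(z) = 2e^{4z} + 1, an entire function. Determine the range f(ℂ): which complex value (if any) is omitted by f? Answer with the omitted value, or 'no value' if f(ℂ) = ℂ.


Little Picard bounds the complement of f(ℂ) to at most one point.
e^{4z} is never zero on ℂ, so 2·e^{4z} takes every value in ℂ ∖ {0}. Adding 1 shifts the range to ℂ ∖ {1}. Thus f omits exactly the value 1.

Omitted value: 1.


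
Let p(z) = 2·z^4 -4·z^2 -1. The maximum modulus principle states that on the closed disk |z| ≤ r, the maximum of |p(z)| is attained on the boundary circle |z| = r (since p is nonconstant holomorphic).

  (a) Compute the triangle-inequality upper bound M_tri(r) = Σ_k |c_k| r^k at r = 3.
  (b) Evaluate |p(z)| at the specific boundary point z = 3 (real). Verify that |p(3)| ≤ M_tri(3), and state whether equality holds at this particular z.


Coefficients: c_0 = -1, c_1 = 0, c_2 = -4, c_3 = 0, c_4 = 2. Radius r = 3.
Part (a). Triangle bound: M_tri(r) = Σ_k |c_k| r^k
  = |-1|·3^0 + |0|·3^1 + |-4|·3^2 + |0|·3^3 + |2|·3^4
  = 1 + 0 + 36 + 0 + 162 = 199.
This bounds M(r) := max_{|z|=r} |p(z)| from above; equality holds iff all terms c_k z^k can be made to align in phase at a single z on |z|=r.
Part (b). At z = 3 (real, on the circle |z| = r):
  p(3) = (-1)·3^0 + (0)·3^1 + (-4)·3^2 + (0)·3^3 + (2)·3^4 = 125.
  |p(3)| = 125.
Check: |p(3)| = 125 ≤ 199 = M_tri(3). ✓ Equality does not hold at z = 3 (the coefficients have mixed signs, so the terms do not all align in phase there).

M_tri(3) = 199; |p(3)| = 125; equality at z=3: no.


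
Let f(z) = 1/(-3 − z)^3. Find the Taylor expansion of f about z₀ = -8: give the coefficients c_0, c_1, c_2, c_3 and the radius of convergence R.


Let w = z − z₀, so z = z₀ + w.
Then -3 − z = -3 − (z₀ + w) = (-3 − z₀) − w = 5 − w.
f(z) = 1/(5 − w)^3 = (1/(5)^3) · (1 − w/(5))^{−3}.
By the binomial series (1−u)^{−3} = Σ_{n≥0} C(n+2, 2) u^n for |u|<1, with u = w/(5):
  c_n = C(n+2, 2) / (5)^(n+3).
  c_0 = 1/(5)^3 = 1/125.
  c_1 = 3/(5)^4 = 3/625.
  c_2 = 6/(5)^5 = 6/3125.
  c_3 = 10/(5)^6 = 2/3125.
The series is valid for |w/d| < 1, i.e. |z − z₀| < |d|.
Radius of convergence: R = |-3 − z₀| = |5| = 5 (distance from z₀ to the singularity z = -3).

c_0 = 1/125, c_1 = 3/625, c_2 = 6/3125, c_3 = 2/3125; R = 5.


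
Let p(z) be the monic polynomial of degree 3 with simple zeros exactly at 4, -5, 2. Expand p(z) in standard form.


The polynomial is p(z) = ∏_{α ∈ S} (z − α), where S = {4, -5, 2}.
Expanding the product yields: p(z) = z^3 -z^2 -22·z + 40.
The resulting polynomial has degree 3 and real coefficients as required.

p(z) = z^3 -z^2 -22·z + 40.


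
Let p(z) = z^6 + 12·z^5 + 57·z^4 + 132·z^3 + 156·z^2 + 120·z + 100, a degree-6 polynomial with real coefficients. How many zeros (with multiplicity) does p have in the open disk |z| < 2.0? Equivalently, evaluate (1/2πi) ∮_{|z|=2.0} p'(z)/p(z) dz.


The zeros of p are: (0 + 1i), (0 - 1i), (-3 + 1i), (-3 - 1i), (-3 + 1i), (-3 - 1i).
Their magnitudes are: 1, 1, 3.162, 3.162, 3.162, 3.162.
Zeros with |z| < R = 2.0: (0 + 1i), (0 - 1i).
Count = 2.
By the argument principle, (1/2πi) ∮_{|z|=R} p'(z)/p(z) dz equals exactly this count.

Number of zeros inside |z| < 2.0: 2.


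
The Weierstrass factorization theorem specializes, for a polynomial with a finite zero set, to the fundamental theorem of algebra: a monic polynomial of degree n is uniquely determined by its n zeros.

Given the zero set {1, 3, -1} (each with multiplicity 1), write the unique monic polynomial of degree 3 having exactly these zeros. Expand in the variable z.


The polynomial is p(z) = ∏_{α ∈ S} (z − α), where S = {1, 3, -1}.
Expanding the product yields: p(z) = z^3 -3·z^2 -z + 3.
The resulting polynomial has degree 3 and real coefficients as required.

p(z) = z^3 -3·z^2 -z + 3.


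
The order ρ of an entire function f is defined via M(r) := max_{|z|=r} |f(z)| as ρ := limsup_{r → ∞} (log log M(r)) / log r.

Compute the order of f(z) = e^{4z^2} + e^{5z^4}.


Each summand is entire of order 2 and 4 respectively (as in the single-exponential case). The order of a sum is at most the max of the orders, so ρ ≤ 4. For the lower bound: on |z|=r choose arg z so that 5z^4 is real positive; then |e^{5z^4}| = e^{5r^4} while |e^{4z^2}| ≤ e^{4r^2} = o(e^{5r^4}). So |f| ≥ e^{5r^4}(1 − o(1)) and ρ ≥ 4. Hence ρ = max(2, 4) = 4.
Therefore ρ = 4.

Order ρ = 4.
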